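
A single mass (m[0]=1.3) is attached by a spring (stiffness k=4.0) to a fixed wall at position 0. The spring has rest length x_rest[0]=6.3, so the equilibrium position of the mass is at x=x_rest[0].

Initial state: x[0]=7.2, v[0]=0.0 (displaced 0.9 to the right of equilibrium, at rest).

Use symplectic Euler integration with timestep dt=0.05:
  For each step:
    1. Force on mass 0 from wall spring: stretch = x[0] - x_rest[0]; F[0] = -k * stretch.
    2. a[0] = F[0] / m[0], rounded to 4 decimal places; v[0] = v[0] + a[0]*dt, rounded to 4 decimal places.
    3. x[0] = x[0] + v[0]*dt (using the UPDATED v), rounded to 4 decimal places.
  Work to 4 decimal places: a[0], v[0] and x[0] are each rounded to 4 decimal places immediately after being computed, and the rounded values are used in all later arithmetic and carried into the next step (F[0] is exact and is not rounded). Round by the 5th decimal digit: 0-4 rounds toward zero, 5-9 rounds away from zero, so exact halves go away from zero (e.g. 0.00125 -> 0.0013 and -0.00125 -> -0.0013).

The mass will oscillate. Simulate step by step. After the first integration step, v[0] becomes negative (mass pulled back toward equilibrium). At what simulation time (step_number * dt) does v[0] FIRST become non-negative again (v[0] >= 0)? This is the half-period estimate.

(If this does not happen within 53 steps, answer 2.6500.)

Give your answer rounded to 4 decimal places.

Step 0: x=[7.2000] v=[0.0000]
Step 1: x=[7.1931] v=[-0.1385]
Step 2: x=[7.1793] v=[-0.2759]
Step 3: x=[7.1587] v=[-0.4112]
Step 4: x=[7.1315] v=[-0.5433]
Step 5: x=[7.0979] v=[-0.6712]
Step 6: x=[7.0582] v=[-0.7940]
Step 7: x=[7.0127] v=[-0.9106]
Step 8: x=[6.9617] v=[-1.0202]
Step 9: x=[6.9056] v=[-1.1220]
Step 10: x=[6.8448] v=[-1.2152]
Step 11: x=[6.7799] v=[-1.2990]
Step 12: x=[6.7113] v=[-1.3728]
Step 13: x=[6.6395] v=[-1.4361]
Step 14: x=[6.5651] v=[-1.4883]
Step 15: x=[6.4886] v=[-1.5291]
Step 16: x=[6.4107] v=[-1.5581]
Step 17: x=[6.3319] v=[-1.5751]
Step 18: x=[6.2529] v=[-1.5800]
Step 19: x=[6.1743] v=[-1.5728]
Step 20: x=[6.0966] v=[-1.5535]
Step 21: x=[6.0205] v=[-1.5222]
Step 22: x=[5.9465] v=[-1.4792]
Step 23: x=[5.8753] v=[-1.4248]
Step 24: x=[5.8073] v=[-1.3595]
Step 25: x=[5.7431] v=[-1.2837]
Step 26: x=[5.6832] v=[-1.1980]
Step 27: x=[5.6280] v=[-1.1031]
Step 28: x=[5.5780] v=[-0.9997]
Step 29: x=[5.5336] v=[-0.8886]
Step 30: x=[5.4951] v=[-0.7707]
Step 31: x=[5.4628] v=[-0.6469]
Step 32: x=[5.4369] v=[-0.5181]
Step 33: x=[5.4176] v=[-0.3853]
Step 34: x=[5.4051] v=[-0.2495]
Step 35: x=[5.3995] v=[-0.1118]
Step 36: x=[5.4008] v=[0.0267]
First v>=0 after going negative at step 36, time=1.8000

Answer: 1.8000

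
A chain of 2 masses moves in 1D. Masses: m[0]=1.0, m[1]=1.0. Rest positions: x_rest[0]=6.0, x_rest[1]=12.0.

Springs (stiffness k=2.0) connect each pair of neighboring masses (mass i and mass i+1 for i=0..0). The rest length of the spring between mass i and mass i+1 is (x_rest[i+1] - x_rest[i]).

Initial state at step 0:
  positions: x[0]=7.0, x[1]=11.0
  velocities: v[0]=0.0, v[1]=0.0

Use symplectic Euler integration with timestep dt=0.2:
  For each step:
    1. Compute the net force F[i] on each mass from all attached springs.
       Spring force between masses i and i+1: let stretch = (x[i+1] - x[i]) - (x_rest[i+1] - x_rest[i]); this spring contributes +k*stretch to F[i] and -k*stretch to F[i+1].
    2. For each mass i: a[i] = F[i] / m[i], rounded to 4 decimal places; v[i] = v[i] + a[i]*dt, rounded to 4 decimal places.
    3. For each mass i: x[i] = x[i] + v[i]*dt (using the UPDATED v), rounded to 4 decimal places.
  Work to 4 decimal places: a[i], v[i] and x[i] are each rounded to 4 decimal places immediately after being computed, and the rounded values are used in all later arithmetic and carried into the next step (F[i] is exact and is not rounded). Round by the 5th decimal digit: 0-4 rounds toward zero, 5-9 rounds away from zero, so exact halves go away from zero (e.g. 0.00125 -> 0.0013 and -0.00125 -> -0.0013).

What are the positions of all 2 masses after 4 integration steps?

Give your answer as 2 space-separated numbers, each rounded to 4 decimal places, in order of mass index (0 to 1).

Answer: 5.7560 12.2440

Derivation:
Step 0: x=[7.0000 11.0000] v=[0.0000 0.0000]
Step 1: x=[6.8400 11.1600] v=[-0.8000 0.8000]
Step 2: x=[6.5456 11.4544] v=[-1.4720 1.4720]
Step 3: x=[6.1639 11.8361] v=[-1.9085 1.9085]
Step 4: x=[5.7560 12.2440] v=[-2.0396 2.0396]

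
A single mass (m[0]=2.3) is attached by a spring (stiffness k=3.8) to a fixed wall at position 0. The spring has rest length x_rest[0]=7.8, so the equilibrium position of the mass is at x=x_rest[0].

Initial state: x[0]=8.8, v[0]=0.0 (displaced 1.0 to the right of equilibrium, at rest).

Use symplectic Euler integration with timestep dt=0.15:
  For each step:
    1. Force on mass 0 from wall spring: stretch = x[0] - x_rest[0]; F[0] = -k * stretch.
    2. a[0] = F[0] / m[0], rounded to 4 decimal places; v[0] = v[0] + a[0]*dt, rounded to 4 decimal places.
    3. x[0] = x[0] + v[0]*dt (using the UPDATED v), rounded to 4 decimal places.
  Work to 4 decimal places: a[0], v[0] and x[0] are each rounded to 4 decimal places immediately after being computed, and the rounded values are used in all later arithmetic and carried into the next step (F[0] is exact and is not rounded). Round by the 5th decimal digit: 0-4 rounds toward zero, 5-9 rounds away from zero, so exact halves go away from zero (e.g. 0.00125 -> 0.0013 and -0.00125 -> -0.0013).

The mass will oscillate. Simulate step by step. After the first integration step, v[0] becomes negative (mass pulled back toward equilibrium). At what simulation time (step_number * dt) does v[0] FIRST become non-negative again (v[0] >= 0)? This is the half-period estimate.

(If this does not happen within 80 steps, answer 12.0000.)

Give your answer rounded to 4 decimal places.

Step 0: x=[8.8000] v=[0.0000]
Step 1: x=[8.7628] v=[-0.2478]
Step 2: x=[8.6898] v=[-0.4864]
Step 3: x=[8.5838] v=[-0.7069]
Step 4: x=[8.4486] v=[-0.9012]
Step 5: x=[8.2893] v=[-1.0619]
Step 6: x=[8.1118] v=[-1.1832]
Step 7: x=[7.9227] v=[-1.2605]
Step 8: x=[7.7291] v=[-1.2909]
Step 9: x=[7.5381] v=[-1.2733]
Step 10: x=[7.3568] v=[-1.2084]
Step 11: x=[7.1920] v=[-1.0986]
Step 12: x=[7.0498] v=[-0.9479]
Step 13: x=[6.9355] v=[-0.7620]
Step 14: x=[6.8533] v=[-0.5478]
Step 15: x=[6.8063] v=[-0.3132]
Step 16: x=[6.7963] v=[-0.0669]
Step 17: x=[6.8236] v=[0.1818]
First v>=0 after going negative at step 17, time=2.5500

Answer: 2.5500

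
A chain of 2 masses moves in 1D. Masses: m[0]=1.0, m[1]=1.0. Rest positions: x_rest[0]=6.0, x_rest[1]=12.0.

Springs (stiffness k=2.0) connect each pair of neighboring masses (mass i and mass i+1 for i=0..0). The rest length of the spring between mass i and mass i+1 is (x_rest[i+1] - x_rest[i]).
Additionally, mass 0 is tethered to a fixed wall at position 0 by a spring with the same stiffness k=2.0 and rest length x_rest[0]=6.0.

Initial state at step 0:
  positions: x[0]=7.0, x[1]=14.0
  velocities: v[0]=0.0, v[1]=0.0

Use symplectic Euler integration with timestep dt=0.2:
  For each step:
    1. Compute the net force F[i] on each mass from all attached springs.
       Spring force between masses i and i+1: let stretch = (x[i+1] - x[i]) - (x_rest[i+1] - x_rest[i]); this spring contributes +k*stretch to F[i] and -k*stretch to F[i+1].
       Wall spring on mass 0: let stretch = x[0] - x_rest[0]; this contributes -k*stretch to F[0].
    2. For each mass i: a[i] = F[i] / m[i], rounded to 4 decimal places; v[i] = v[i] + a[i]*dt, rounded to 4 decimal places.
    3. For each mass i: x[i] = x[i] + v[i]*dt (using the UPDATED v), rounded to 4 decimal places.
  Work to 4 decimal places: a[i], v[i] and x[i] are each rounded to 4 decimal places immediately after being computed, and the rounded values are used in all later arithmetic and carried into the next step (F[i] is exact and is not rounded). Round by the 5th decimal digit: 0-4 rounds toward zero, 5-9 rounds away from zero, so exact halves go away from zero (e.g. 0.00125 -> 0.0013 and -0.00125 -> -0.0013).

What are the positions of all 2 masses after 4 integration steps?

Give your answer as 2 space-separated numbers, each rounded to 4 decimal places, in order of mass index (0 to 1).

Step 0: x=[7.0000 14.0000] v=[0.0000 0.0000]
Step 1: x=[7.0000 13.9200] v=[0.0000 -0.4000]
Step 2: x=[6.9936 13.7664] v=[-0.0320 -0.7680]
Step 3: x=[6.9695 13.5510] v=[-0.1203 -1.0771]
Step 4: x=[6.9144 13.2891] v=[-0.2755 -1.3097]

Answer: 6.9144 13.2891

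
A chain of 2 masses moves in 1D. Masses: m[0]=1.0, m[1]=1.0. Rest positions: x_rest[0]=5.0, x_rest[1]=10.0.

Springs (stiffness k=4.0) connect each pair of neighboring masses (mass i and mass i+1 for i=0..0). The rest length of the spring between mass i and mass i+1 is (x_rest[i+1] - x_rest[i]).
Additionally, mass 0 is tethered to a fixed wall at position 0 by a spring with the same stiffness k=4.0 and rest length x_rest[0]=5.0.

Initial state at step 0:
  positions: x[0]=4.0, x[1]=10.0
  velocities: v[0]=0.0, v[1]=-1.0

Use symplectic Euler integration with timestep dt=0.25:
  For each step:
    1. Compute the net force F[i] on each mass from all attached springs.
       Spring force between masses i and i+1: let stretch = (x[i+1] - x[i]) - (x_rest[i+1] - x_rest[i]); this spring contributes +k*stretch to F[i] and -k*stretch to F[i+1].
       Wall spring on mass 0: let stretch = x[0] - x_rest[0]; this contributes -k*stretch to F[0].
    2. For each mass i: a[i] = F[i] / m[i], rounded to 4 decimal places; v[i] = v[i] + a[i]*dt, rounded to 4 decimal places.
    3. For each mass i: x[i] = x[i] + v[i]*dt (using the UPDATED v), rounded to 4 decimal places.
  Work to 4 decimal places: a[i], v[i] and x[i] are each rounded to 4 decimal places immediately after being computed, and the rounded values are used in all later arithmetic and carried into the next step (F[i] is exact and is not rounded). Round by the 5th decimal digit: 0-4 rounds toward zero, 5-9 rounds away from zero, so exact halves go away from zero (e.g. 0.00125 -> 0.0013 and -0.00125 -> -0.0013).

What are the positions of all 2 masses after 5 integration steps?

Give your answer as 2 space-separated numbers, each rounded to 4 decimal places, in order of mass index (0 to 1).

Answer: 4.6465 9.4844

Derivation:
Step 0: x=[4.0000 10.0000] v=[0.0000 -1.0000]
Step 1: x=[4.5000 9.5000] v=[2.0000 -2.0000]
Step 2: x=[5.1250 9.0000] v=[2.5000 -2.0000]
Step 3: x=[5.4375 8.7813] v=[1.2500 -0.8750]
Step 4: x=[5.2266 8.9766] v=[-0.8437 0.7812]
Step 5: x=[4.6465 9.4844] v=[-2.3203 2.0312]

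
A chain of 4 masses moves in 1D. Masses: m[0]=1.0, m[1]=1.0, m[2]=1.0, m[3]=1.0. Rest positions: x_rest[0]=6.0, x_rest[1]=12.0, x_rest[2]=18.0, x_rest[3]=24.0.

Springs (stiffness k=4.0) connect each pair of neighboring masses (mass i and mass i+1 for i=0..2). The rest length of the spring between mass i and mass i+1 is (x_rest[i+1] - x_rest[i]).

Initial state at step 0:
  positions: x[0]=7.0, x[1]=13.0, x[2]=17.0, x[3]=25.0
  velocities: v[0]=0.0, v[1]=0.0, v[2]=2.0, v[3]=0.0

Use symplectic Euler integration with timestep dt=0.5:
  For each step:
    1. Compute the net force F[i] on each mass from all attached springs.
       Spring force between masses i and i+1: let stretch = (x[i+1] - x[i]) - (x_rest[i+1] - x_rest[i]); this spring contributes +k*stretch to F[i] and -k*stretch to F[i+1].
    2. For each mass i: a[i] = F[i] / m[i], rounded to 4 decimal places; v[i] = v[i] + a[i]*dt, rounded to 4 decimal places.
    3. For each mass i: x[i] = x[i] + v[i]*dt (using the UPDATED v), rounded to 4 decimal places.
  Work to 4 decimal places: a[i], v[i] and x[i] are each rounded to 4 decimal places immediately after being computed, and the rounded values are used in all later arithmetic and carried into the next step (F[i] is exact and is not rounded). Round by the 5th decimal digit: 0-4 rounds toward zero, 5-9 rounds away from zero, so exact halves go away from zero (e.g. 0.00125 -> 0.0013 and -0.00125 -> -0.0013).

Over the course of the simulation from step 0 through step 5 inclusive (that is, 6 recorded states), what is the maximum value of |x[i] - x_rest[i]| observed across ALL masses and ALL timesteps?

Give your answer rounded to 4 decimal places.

Step 0: x=[7.0000 13.0000 17.0000 25.0000] v=[0.0000 0.0000 2.0000 0.0000]
Step 1: x=[7.0000 11.0000 22.0000 23.0000] v=[0.0000 -4.0000 10.0000 -4.0000]
Step 2: x=[5.0000 16.0000 17.0000 26.0000] v=[-4.0000 10.0000 -10.0000 6.0000]
Step 3: x=[8.0000 11.0000 20.0000 26.0000] v=[6.0000 -10.0000 6.0000 0.0000]
Step 4: x=[8.0000 12.0000 20.0000 26.0000] v=[0.0000 2.0000 0.0000 0.0000]
Step 5: x=[6.0000 17.0000 18.0000 26.0000] v=[-4.0000 10.0000 -4.0000 0.0000]
Max displacement = 5.0000

Answer: 5.0000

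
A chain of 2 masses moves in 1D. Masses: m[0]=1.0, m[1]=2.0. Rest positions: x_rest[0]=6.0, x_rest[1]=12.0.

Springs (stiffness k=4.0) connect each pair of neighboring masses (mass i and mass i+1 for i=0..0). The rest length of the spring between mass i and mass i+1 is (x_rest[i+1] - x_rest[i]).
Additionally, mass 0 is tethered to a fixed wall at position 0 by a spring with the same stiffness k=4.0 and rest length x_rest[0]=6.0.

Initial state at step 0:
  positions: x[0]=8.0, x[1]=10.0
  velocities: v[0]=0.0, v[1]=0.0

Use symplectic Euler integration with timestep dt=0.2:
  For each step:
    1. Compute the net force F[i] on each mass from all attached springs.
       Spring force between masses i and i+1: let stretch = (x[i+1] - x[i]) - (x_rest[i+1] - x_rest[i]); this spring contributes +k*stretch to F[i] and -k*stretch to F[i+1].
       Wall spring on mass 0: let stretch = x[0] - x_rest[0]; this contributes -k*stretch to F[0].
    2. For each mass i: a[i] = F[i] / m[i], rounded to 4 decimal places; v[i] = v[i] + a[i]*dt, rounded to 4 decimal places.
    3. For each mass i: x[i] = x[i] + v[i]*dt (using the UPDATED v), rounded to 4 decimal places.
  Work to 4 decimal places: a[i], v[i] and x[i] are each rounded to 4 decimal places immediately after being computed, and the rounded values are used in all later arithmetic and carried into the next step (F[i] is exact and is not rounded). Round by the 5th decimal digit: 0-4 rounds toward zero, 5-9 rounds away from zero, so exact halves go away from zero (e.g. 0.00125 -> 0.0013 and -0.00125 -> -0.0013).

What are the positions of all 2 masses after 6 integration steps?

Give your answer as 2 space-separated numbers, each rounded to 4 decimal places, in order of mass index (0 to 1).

Step 0: x=[8.0000 10.0000] v=[0.0000 0.0000]
Step 1: x=[7.0400 10.3200] v=[-4.8000 1.6000]
Step 2: x=[5.4784 10.8576] v=[-7.8080 2.6880]
Step 3: x=[3.9009 11.4449] v=[-7.8874 2.9363]
Step 4: x=[2.9063 11.9086] v=[-4.9729 2.3187]
Step 5: x=[2.8871 12.1322] v=[-0.0961 1.1178]
Step 6: x=[3.8852 12.0962] v=[4.9903 -0.1802]

Answer: 3.8852 12.0962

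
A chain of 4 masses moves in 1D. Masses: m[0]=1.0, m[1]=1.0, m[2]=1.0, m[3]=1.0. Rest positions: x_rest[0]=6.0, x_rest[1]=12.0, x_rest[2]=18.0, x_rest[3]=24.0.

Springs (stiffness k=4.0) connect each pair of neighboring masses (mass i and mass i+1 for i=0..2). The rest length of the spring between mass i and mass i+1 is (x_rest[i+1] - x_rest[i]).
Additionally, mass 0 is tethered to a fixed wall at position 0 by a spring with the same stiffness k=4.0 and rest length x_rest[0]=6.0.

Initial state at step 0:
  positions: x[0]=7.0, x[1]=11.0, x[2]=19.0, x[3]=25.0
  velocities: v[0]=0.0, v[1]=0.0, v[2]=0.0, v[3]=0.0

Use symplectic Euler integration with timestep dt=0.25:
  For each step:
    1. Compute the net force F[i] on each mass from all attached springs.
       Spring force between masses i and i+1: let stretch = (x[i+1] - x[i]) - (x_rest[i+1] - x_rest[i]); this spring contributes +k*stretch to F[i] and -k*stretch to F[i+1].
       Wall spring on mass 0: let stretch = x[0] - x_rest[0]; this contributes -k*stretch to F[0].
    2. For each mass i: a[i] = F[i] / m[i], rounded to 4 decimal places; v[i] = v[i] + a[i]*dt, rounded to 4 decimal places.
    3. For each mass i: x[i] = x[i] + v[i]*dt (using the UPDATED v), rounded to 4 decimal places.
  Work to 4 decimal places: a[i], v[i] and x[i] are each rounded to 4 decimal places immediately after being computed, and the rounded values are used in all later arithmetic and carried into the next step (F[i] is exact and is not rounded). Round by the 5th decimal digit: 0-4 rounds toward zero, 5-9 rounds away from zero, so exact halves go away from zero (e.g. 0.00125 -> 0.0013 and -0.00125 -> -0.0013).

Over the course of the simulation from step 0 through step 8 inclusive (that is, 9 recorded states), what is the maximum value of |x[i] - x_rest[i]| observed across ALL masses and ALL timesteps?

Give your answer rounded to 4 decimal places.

Step 0: x=[7.0000 11.0000 19.0000 25.0000] v=[0.0000 0.0000 0.0000 0.0000]
Step 1: x=[6.2500 12.0000 18.5000 25.0000] v=[-3.0000 4.0000 -2.0000 0.0000]
Step 2: x=[5.3750 13.1875 18.0000 24.8750] v=[-3.5000 4.7500 -2.0000 -0.5000]
Step 3: x=[5.1094 13.6250 18.0156 24.5313] v=[-1.0625 1.7500 0.0625 -1.3750]
Step 4: x=[5.6953 13.0313 18.5625 24.0586] v=[2.3437 -2.3750 2.1876 -1.8907]
Step 5: x=[6.6914 11.9864 19.1006 23.7119] v=[3.9844 -4.1798 2.1525 -1.3868]
Step 6: x=[7.3384 11.3963 19.0130 23.7124] v=[2.5880 -2.3606 -0.3504 0.0019]
Step 7: x=[7.1653 11.6959 18.1961 24.0380] v=[-0.6925 1.1982 -3.2677 1.3025]
Step 8: x=[6.3335 12.4879 17.2146 24.4032] v=[-3.3272 3.1678 -3.9260 1.4606]
Max displacement = 1.6250

Answer: 1.6250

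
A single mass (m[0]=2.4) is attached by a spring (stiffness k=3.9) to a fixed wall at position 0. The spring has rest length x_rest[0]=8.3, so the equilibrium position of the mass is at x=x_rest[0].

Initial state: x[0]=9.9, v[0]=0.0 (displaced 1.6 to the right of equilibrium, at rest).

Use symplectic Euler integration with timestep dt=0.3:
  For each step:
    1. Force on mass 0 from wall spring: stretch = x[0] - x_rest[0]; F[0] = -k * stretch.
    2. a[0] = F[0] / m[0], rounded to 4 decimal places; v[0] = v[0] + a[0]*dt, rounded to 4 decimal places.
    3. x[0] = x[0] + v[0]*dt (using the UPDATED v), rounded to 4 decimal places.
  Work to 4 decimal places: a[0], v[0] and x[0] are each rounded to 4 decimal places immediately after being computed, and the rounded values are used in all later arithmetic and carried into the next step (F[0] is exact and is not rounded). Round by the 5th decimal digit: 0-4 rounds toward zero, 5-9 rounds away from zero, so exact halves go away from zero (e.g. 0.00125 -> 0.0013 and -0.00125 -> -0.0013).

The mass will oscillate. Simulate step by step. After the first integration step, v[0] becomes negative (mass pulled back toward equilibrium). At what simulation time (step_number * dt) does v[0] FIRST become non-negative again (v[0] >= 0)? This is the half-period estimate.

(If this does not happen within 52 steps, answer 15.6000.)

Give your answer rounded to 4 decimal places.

Answer: 2.7000

Derivation:
Step 0: x=[9.9000] v=[0.0000]
Step 1: x=[9.6660] v=[-0.7800]
Step 2: x=[9.2322] v=[-1.4459]
Step 3: x=[8.6621] v=[-1.9003]
Step 4: x=[8.0391] v=[-2.0768]
Step 5: x=[7.4542] v=[-1.9496]
Step 6: x=[6.9930] v=[-1.5373]
Step 7: x=[6.7230] v=[-0.9001]
Step 8: x=[6.6836] v=[-0.1313]
Step 9: x=[6.8806] v=[0.6567]
First v>=0 after going negative at step 9, time=2.7000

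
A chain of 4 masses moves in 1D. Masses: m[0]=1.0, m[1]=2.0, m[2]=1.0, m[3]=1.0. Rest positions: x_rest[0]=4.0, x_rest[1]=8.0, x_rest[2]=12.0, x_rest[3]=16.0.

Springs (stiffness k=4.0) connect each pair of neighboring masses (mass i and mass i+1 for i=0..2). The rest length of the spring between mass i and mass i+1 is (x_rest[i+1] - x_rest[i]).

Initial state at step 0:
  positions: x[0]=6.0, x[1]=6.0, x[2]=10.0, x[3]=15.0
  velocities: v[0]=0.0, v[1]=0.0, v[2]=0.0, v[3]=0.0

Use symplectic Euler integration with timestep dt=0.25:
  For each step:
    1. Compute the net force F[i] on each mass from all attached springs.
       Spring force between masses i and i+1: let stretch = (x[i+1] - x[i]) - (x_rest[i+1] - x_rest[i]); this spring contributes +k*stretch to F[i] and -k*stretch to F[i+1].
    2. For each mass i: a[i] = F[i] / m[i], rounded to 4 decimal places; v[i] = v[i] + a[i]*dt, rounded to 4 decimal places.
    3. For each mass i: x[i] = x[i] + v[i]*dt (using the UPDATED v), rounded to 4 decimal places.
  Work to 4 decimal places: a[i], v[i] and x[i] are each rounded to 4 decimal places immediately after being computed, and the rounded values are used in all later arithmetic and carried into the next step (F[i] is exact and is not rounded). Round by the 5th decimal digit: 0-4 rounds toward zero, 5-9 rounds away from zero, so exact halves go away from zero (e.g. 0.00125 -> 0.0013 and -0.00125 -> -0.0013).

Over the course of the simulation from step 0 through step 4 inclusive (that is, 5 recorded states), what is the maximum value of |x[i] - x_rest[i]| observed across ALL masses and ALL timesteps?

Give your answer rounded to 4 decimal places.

Answer: 3.3534

Derivation:
Step 0: x=[6.0000 6.0000 10.0000 15.0000] v=[0.0000 0.0000 0.0000 0.0000]
Step 1: x=[5.0000 6.5000 10.2500 14.7500] v=[-4.0000 2.0000 1.0000 -1.0000]
Step 2: x=[3.3750 7.2813 10.6875 14.3750] v=[-6.5000 3.1250 1.7500 -1.5000]
Step 3: x=[1.7266 8.0001 11.1953 14.0781] v=[-6.5937 2.8750 2.0313 -1.1875]
Step 4: x=[0.6466 8.3341 11.6250 14.0605] v=[-4.3202 1.3359 1.7189 -0.0703]
Max displacement = 3.3534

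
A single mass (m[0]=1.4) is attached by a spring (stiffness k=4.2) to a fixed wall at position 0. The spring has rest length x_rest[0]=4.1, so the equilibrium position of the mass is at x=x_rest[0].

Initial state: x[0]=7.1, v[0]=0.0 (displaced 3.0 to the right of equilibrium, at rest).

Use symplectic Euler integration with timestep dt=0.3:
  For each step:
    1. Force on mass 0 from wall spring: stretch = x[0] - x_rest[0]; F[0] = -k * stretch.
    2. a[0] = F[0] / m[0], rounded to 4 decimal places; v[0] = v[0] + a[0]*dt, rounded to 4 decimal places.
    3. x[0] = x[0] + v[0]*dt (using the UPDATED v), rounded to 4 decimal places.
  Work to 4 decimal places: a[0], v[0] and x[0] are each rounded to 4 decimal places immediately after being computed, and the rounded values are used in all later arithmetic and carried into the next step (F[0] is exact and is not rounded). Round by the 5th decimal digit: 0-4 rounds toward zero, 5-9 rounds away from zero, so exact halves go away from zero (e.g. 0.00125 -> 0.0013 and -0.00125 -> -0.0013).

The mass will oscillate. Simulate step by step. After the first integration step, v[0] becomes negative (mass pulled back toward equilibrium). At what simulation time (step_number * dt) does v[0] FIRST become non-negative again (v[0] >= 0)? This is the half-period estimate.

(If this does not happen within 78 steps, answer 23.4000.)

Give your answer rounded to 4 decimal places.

Step 0: x=[7.1000] v=[0.0000]
Step 1: x=[6.2900] v=[-2.7000]
Step 2: x=[4.8887] v=[-4.6710]
Step 3: x=[3.2745] v=[-5.3808]
Step 4: x=[1.8831] v=[-4.6379]
Step 5: x=[1.0903] v=[-2.6427]
Step 6: x=[1.1101] v=[0.0660]
First v>=0 after going negative at step 6, time=1.8000

Answer: 1.8000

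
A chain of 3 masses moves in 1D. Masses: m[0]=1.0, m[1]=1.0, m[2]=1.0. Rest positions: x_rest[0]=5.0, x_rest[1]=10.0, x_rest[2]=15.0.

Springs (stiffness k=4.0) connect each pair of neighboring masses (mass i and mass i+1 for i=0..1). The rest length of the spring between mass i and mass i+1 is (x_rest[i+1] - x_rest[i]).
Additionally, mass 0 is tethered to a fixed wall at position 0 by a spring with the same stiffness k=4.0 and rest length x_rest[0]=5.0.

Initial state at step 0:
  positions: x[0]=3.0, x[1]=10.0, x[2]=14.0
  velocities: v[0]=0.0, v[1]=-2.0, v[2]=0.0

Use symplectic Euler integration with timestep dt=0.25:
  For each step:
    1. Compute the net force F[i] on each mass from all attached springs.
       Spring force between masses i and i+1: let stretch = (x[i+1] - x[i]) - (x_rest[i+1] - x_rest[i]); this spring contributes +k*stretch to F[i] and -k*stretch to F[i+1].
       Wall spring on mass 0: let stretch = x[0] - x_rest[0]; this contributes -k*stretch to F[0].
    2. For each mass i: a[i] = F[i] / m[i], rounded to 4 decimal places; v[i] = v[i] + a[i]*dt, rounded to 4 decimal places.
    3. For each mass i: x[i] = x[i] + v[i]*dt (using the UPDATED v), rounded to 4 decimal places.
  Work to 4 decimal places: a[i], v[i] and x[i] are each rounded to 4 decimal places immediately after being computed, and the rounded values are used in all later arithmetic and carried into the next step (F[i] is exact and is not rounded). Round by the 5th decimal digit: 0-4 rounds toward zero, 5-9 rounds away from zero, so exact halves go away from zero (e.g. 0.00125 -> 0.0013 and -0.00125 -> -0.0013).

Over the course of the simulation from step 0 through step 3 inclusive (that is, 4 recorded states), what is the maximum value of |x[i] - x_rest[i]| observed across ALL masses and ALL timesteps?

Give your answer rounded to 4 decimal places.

Step 0: x=[3.0000 10.0000 14.0000] v=[0.0000 -2.0000 0.0000]
Step 1: x=[4.0000 8.7500 14.2500] v=[4.0000 -5.0000 1.0000]
Step 2: x=[5.1875 7.6875 14.3750] v=[4.7500 -4.2500 0.5000]
Step 3: x=[5.7031 7.6719 14.0781] v=[2.0625 -0.0625 -1.1875]
Max displacement = 2.3281

Answer: 2.3281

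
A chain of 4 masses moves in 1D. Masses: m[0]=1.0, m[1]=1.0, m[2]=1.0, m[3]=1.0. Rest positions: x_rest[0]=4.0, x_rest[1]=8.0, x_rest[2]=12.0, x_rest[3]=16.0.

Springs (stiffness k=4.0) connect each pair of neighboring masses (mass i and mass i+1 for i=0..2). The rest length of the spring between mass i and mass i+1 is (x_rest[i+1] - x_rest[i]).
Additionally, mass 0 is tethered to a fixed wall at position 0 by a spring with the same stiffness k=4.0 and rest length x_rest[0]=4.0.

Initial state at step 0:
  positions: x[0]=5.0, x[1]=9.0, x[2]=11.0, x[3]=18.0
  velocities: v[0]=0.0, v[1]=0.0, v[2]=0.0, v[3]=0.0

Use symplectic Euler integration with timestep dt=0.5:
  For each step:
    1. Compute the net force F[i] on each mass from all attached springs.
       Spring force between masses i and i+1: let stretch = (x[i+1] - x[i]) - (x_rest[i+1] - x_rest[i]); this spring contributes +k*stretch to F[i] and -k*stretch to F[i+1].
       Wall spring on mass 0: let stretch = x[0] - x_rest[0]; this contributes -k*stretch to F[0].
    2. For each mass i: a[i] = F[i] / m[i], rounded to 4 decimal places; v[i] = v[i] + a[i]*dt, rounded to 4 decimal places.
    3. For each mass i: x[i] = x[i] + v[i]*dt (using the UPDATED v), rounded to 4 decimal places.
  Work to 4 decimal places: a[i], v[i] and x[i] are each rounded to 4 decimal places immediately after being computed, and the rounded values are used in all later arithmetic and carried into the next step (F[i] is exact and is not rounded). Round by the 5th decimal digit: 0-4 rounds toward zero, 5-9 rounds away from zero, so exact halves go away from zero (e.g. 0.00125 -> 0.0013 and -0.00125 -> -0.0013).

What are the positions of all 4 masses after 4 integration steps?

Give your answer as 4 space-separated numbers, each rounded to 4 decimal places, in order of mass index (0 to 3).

Step 0: x=[5.0000 9.0000 11.0000 18.0000] v=[0.0000 0.0000 0.0000 0.0000]
Step 1: x=[4.0000 7.0000 16.0000 15.0000] v=[-2.0000 -4.0000 10.0000 -6.0000]
Step 2: x=[2.0000 11.0000 11.0000 17.0000] v=[-4.0000 8.0000 -10.0000 4.0000]
Step 3: x=[7.0000 6.0000 12.0000 17.0000] v=[10.0000 -10.0000 2.0000 0.0000]
Step 4: x=[4.0000 8.0000 12.0000 16.0000] v=[-6.0000 4.0000 0.0000 -2.0000]

Answer: 4.0000 8.0000 12.0000 16.0000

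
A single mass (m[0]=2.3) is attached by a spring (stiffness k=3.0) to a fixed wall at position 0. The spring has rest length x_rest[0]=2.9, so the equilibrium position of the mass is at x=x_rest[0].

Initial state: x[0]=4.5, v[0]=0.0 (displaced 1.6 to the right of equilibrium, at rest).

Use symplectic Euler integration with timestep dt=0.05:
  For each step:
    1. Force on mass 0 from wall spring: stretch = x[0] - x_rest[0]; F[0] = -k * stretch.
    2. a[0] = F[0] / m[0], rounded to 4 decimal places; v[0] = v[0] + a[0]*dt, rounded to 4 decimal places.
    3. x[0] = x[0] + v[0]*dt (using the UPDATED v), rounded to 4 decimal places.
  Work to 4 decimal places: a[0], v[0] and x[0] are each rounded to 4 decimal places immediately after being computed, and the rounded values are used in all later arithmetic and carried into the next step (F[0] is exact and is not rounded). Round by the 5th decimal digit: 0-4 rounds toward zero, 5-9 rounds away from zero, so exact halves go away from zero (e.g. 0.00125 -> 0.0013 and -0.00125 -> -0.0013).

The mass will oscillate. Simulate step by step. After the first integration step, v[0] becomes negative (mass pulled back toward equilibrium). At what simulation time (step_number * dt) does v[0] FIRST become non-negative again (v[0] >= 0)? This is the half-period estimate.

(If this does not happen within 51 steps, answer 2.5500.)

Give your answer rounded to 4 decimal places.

Step 0: x=[4.5000] v=[0.0000]
Step 1: x=[4.4948] v=[-0.1044]
Step 2: x=[4.4844] v=[-0.2084]
Step 3: x=[4.4688] v=[-0.3117]
Step 4: x=[4.4481] v=[-0.4140]
Step 5: x=[4.4224] v=[-0.5150]
Step 6: x=[4.3917] v=[-0.6143]
Step 7: x=[4.3561] v=[-0.7116]
Step 8: x=[4.3158] v=[-0.8066]
Step 9: x=[4.2709] v=[-0.8989]
Step 10: x=[4.2215] v=[-0.9883]
Step 11: x=[4.1678] v=[-1.0745]
Step 12: x=[4.1099] v=[-1.1572]
Step 13: x=[4.0481] v=[-1.2361]
Step 14: x=[3.9826] v=[-1.3110]
Step 15: x=[3.9135] v=[-1.3816]
Step 16: x=[3.8411] v=[-1.4477]
Step 17: x=[3.7656] v=[-1.5091]
Step 18: x=[3.6873] v=[-1.5656]
Step 19: x=[3.6065] v=[-1.6169]
Step 20: x=[3.5234] v=[-1.6630]
Step 21: x=[3.4382] v=[-1.7037]
Step 22: x=[3.3513] v=[-1.7388]
Step 23: x=[3.2629] v=[-1.7682]
Step 24: x=[3.1733] v=[-1.7919]
Step 25: x=[3.0828] v=[-1.8097]
Step 26: x=[2.9917] v=[-1.8216]
Step 27: x=[2.9003] v=[-1.8276]
Step 28: x=[2.8089] v=[-1.8276]
Step 29: x=[2.7178] v=[-1.8217]
Step 30: x=[2.6273] v=[-1.8098]
Step 31: x=[2.5377] v=[-1.7920]
Step 32: x=[2.4493] v=[-1.7684]
Step 33: x=[2.3624] v=[-1.7390]
Step 34: x=[2.2772] v=[-1.7039]
Step 35: x=[2.1940] v=[-1.6633]
Step 36: x=[2.1131] v=[-1.6173]
Step 37: x=[2.0348] v=[-1.5660]
Step 38: x=[1.9593] v=[-1.5096]
Step 39: x=[1.8869] v=[-1.4483]
Step 40: x=[1.8178] v=[-1.3822]
Step 41: x=[1.7522] v=[-1.3116]
Step 42: x=[1.6904] v=[-1.2367]
Step 43: x=[1.6325] v=[-1.1578]
Step 44: x=[1.5787] v=[-1.0751]
Step 45: x=[1.5293] v=[-0.9889]
Step 46: x=[1.4843] v=[-0.8995]
Step 47: x=[1.4439] v=[-0.8072]
Step 48: x=[1.4083] v=[-0.7122]
Step 49: x=[1.3776] v=[-0.6149]
Step 50: x=[1.3518] v=[-0.5156]
Step 51: x=[1.3311] v=[-0.4146]
v[0] did not become non-negative within 51 steps; using fallback time=2.5500

Answer: 2.5500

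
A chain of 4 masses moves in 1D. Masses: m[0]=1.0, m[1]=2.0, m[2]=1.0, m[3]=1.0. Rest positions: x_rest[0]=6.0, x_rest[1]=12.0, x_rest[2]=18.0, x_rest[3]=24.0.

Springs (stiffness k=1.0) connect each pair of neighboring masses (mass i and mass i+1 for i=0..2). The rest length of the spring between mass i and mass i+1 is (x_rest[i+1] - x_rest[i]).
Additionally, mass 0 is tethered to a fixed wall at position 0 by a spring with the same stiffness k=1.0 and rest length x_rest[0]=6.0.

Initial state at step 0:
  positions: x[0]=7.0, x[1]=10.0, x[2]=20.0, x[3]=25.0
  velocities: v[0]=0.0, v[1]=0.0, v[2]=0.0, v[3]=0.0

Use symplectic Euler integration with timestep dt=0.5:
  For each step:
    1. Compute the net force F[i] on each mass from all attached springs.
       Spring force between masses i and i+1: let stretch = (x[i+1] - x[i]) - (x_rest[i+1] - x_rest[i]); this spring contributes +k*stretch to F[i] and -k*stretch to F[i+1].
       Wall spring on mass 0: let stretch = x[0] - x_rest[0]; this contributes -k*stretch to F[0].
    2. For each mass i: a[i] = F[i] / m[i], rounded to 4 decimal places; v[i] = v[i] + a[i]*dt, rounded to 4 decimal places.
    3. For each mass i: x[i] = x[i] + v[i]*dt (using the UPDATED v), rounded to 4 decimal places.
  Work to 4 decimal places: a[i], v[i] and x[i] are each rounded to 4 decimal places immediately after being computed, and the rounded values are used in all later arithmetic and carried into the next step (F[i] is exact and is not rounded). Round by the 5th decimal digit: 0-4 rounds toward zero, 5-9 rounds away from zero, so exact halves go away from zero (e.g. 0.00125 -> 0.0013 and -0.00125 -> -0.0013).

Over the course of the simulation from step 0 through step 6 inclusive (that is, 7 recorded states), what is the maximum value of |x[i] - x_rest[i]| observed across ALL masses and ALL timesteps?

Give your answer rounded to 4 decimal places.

Answer: 2.3427

Derivation:
Step 0: x=[7.0000 10.0000 20.0000 25.0000] v=[0.0000 0.0000 0.0000 0.0000]
Step 1: x=[6.0000 10.8750 18.7500 25.2500] v=[-2.0000 1.7500 -2.5000 0.5000]
Step 2: x=[4.7188 12.1250 17.1563 25.3750] v=[-2.5625 2.5000 -3.1875 0.2500]
Step 3: x=[4.1094 13.0782 16.3594 24.9453] v=[-1.2188 1.9063 -1.5938 -0.8594]
Step 4: x=[4.7149 13.3204 16.8887 23.8691] v=[1.2109 0.4844 1.0586 -2.1524]
Step 5: x=[6.2930 12.9330 18.2711 22.5478] v=[3.1562 -0.7749 2.7647 -2.6426]
Step 6: x=[7.9579 12.3828 19.3881 21.6573] v=[3.3297 -1.1004 2.2340 -1.7810]
Max displacement = 2.3427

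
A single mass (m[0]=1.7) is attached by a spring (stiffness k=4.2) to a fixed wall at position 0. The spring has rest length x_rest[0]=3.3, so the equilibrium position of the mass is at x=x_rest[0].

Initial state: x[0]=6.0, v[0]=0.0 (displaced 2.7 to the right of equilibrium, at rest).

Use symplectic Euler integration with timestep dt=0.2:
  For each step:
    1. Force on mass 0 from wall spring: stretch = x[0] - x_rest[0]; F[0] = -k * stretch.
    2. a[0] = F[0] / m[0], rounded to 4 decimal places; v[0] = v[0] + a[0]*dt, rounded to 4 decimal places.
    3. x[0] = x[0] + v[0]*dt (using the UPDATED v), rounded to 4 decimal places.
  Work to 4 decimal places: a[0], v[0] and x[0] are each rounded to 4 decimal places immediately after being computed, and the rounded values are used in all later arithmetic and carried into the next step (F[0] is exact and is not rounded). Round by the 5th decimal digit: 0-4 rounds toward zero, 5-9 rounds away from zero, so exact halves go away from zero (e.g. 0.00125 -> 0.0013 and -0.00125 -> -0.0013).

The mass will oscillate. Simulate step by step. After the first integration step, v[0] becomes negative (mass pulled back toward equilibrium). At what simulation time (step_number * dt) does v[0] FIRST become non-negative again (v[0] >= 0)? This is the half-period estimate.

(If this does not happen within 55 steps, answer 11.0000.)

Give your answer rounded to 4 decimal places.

Step 0: x=[6.0000] v=[0.0000]
Step 1: x=[5.7332] v=[-1.3341]
Step 2: x=[5.2259] v=[-2.5364]
Step 3: x=[4.5283] v=[-3.4880]
Step 4: x=[3.7093] v=[-4.0949]
Step 5: x=[2.8499] v=[-4.2971]
Step 6: x=[2.0350] v=[-4.0747]
Step 7: x=[1.3451] v=[-3.4496]
Step 8: x=[0.8484] v=[-2.4836]
Step 9: x=[0.5940] v=[-1.2722]
Step 10: x=[0.6070] v=[0.0649]
First v>=0 after going negative at step 10, time=2.0000

Answer: 2.0000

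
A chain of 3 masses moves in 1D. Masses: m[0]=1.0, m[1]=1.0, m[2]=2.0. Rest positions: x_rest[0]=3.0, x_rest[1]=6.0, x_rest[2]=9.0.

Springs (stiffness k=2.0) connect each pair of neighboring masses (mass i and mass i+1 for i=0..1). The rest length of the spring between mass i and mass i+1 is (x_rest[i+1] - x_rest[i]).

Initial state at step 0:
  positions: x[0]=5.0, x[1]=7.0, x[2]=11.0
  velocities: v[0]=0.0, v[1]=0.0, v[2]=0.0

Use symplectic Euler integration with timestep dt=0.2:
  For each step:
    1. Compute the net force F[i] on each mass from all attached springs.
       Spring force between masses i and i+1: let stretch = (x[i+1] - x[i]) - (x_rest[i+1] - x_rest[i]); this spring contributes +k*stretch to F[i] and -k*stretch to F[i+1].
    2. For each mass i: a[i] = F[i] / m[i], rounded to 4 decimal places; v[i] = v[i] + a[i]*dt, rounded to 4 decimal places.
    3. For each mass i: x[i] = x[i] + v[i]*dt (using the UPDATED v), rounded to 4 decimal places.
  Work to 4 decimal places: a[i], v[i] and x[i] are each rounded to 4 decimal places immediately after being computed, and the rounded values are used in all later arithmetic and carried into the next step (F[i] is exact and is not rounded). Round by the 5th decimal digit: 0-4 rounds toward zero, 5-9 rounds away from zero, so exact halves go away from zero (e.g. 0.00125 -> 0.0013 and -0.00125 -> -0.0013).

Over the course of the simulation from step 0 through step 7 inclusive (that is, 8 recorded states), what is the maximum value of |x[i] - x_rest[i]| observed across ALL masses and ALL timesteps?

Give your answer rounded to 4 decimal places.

Answer: 2.4779

Derivation:
Step 0: x=[5.0000 7.0000 11.0000] v=[0.0000 0.0000 0.0000]
Step 1: x=[4.9200 7.1600 10.9600] v=[-0.4000 0.8000 -0.2000]
Step 2: x=[4.7792 7.4448 10.8880] v=[-0.7040 1.4240 -0.3600]
Step 3: x=[4.6116 7.7918 10.7983] v=[-0.8378 1.7350 -0.4486]
Step 4: x=[4.4585 8.1249 10.7083] v=[-0.7657 1.6655 -0.4499]
Step 5: x=[4.3587 8.3714 10.6350] v=[-0.4991 1.2323 -0.3666]
Step 6: x=[4.3399 8.4779 10.5911] v=[-0.0940 0.5327 -0.2193]
Step 7: x=[4.4121 8.4225 10.5827] v=[0.3612 -0.2772 -0.0419]
Max displacement = 2.4779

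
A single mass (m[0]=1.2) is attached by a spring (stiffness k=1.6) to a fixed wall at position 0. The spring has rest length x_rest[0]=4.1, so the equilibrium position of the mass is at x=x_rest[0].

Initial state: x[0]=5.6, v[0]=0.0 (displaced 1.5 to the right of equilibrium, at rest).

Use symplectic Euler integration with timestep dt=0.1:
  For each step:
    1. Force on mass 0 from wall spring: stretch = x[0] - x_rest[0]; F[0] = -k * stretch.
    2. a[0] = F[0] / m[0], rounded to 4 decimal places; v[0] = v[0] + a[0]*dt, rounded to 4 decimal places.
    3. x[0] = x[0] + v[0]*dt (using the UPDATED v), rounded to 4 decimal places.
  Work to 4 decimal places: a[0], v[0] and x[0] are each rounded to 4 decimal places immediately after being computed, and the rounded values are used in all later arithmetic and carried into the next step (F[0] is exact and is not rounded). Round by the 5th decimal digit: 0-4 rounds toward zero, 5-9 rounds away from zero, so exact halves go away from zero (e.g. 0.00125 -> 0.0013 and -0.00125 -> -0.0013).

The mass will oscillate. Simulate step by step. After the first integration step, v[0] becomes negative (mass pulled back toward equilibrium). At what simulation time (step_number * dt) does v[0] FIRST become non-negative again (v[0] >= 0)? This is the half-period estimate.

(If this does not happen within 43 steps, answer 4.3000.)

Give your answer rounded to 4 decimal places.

Step 0: x=[5.6000] v=[0.0000]
Step 1: x=[5.5800] v=[-0.2000]
Step 2: x=[5.5403] v=[-0.3973]
Step 3: x=[5.4814] v=[-0.5893]
Step 4: x=[5.4041] v=[-0.7735]
Step 5: x=[5.3094] v=[-0.9474]
Step 6: x=[5.1985] v=[-1.1087]
Step 7: x=[5.0730] v=[-1.2552]
Step 8: x=[4.9345] v=[-1.3849]
Step 9: x=[4.7849] v=[-1.4962]
Step 10: x=[4.6262] v=[-1.5875]
Step 11: x=[4.4604] v=[-1.6577]
Step 12: x=[4.2898] v=[-1.7058]
Step 13: x=[4.1167] v=[-1.7311]
Step 14: x=[3.9434] v=[-1.7333]
Step 15: x=[3.7722] v=[-1.7124]
Step 16: x=[3.6053] v=[-1.6687]
Step 17: x=[3.4450] v=[-1.6027]
Step 18: x=[3.2935] v=[-1.5154]
Step 19: x=[3.1527] v=[-1.4079]
Step 20: x=[3.0245] v=[-1.2816]
Step 21: x=[2.9107] v=[-1.1382]
Step 22: x=[2.8127] v=[-0.9796]
Step 23: x=[2.7319] v=[-0.8080]
Step 24: x=[2.6693] v=[-0.6256]
Step 25: x=[2.6258] v=[-0.4348]
Step 26: x=[2.6020] v=[-0.2382]
Step 27: x=[2.5982] v=[-0.0385]
Step 28: x=[2.6144] v=[0.1617]
First v>=0 after going negative at step 28, time=2.8000

Answer: 2.8000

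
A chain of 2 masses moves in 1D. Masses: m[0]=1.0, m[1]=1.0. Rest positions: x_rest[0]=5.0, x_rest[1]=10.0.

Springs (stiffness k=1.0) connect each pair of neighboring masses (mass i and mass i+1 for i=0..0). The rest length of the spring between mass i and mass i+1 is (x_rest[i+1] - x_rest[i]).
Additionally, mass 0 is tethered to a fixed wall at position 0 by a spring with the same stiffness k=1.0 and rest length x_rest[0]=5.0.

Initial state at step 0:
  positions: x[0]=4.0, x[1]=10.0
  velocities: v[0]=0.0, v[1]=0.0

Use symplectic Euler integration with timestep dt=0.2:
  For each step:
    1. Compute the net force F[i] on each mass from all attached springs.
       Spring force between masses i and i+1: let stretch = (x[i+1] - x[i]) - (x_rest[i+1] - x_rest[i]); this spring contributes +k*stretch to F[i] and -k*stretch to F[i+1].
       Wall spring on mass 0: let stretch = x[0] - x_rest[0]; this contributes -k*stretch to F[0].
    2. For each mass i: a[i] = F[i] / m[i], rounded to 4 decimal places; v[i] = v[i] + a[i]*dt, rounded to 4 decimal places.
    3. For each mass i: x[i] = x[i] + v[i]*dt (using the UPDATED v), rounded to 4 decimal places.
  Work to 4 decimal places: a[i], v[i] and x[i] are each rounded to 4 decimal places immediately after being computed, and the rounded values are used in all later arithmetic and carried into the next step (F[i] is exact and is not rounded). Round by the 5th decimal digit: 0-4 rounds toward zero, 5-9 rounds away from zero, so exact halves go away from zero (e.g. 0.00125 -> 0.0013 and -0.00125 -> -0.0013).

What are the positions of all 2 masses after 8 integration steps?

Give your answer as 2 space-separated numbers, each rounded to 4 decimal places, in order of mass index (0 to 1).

Step 0: x=[4.0000 10.0000] v=[0.0000 0.0000]
Step 1: x=[4.0800 9.9600] v=[0.4000 -0.2000]
Step 2: x=[4.2320 9.8848] v=[0.7600 -0.3760]
Step 3: x=[4.4408 9.7835] v=[1.0442 -0.5066]
Step 4: x=[4.6857 9.6685] v=[1.2246 -0.5751]
Step 5: x=[4.9425 9.5542] v=[1.2840 -0.5717]
Step 6: x=[5.1861 9.4554] v=[1.2178 -0.4940]
Step 7: x=[5.3930 9.3858] v=[1.0344 -0.3479]
Step 8: x=[5.5439 9.3565] v=[0.7544 -0.1465]

Answer: 5.5439 9.3565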